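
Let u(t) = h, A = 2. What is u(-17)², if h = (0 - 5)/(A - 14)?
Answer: 25/144 ≈ 0.17361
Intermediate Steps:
h = 5/12 (h = (0 - 5)/(2 - 14) = -5/(-12) = -5*(-1/12) = 5/12 ≈ 0.41667)
u(t) = 5/12
u(-17)² = (5/12)² = 25/144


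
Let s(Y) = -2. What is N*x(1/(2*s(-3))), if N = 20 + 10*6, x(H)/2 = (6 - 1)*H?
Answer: -200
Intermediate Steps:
x(H) = 10*H (x(H) = 2*((6 - 1)*H) = 2*(5*H) = 10*H)
N = 80 (N = 20 + 60 = 80)
N*x(1/(2*s(-3))) = 80*(10/((2*(-2)))) = 80*(10/(-4)) = 80*(10*(-¼)) = 80*(-5/2) = -200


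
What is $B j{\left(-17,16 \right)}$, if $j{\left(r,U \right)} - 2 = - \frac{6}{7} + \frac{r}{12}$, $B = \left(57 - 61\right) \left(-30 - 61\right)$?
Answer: $- \frac{299}{3} \approx -99.667$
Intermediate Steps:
$B = 364$ ($B = \left(-4\right) \left(-91\right) = 364$)
$j{\left(r,U \right)} = \frac{8}{7} + \frac{r}{12}$ ($j{\left(r,U \right)} = 2 + \left(- \frac{6}{7} + \frac{r}{12}\right) = \frac{8}{7} + \frac{r}{12}$)
$B j{\left(-17,16 \right)} = 364 \left(\frac{8}{7} + \frac{1}{12} \left(-17\right)\right) = 364 \left(\frac{8}{7} - \frac{17}{12}\right) = 364 \left(- \frac{23}{84}\right) = - \frac{299}{3}$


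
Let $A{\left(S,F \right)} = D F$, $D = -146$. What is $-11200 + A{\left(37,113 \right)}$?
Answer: $-27698$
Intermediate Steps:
$A{\left(S,F \right)} = - 146 F$
$-11200 + A{\left(37,113 \right)} = -11200 - 16498 = -27698$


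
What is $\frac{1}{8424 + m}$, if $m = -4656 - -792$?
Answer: $\frac{1}{4560} \approx 0.0002193$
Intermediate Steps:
$m = -3864$ ($m = -4656 + 792 = -3864$)
$\frac{1}{8424 + m} = \frac{1}{8424 - 3864} = \frac{1}{4560}$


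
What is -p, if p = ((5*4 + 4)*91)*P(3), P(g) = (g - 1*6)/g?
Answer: 2184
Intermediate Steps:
P(g) = (-6 + g)/g (P(g) = (g - 6)/g = (-6 + g)/g)
p = -2184 (p = ((5*4 + 4)*91)*((-6 + 3)/3) = ((20 + 4)*91)*((1/3)*(-3)) = (24*91)*(-1) = 2184*(-1) = -2184)
-p = -1*(-2184) = 2184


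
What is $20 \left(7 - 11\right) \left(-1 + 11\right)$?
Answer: $-800$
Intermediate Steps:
$20 \left(7 - 11\right) \left(-1 + 11\right) = 20 \left(\left(-4\right) 10\right) = 20 \left(-40\right) = -800$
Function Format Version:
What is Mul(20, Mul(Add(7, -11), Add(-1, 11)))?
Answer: -800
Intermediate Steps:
Mul(20, Mul(Add(7, -11), Add(-1, 11))) = Mul(20, Mul(-4, 10)) = Mul(20, -40) = -800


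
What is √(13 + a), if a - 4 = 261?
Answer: √278 ≈ 16.673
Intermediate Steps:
a = 265 (a = 4 + 261 = 265)
√(13 + a) = √(13 + 265) = √278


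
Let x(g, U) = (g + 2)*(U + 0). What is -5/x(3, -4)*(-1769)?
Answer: -1769/4 ≈ -442.25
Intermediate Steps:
x(g, U) = U*(2 + g) (x(g, U) = (2 + g)*U = U*(2 + g))
-5/x(3, -4)*(-1769) = -5*(-1/(4*(2 + 3)))*(-1769) = -5/((-4*5))*(-1769) = -5/(-20)*(-1769) = -5*(-1/20)*(-1769) = (¼)*(-1769) = -1769/4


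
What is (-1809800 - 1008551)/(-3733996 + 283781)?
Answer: 2818351/3450215 ≈ 0.81686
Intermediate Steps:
(-1809800 - 1008551)/(-3733996 + 283781) = -2818351/(-3450215) = -2818351*(-1/3450215) = 2818351/3450215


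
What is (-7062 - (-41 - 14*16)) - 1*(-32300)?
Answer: 25503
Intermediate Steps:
(-7062 - (-41 - 14*16)) - 1*(-32300) = (-7062 - (-41 - 224)) + 32300 = (-7062 - 1*(-265)) + 32300 = (-7062 + 265) + 32300 = -6797 + 32300 = 25503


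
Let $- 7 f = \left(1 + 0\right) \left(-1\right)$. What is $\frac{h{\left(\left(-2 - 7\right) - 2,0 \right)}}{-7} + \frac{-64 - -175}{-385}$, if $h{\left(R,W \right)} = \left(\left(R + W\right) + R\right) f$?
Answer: $\frac{433}{2695} \approx 0.16067$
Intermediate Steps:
$f = \frac{1}{7}$ ($f = - \frac{\left(1 + 0\right) \left(-1\right)}{7} = - \frac{1 \left(-1\right)}{7} = \left(- \frac{1}{7}\right) \left(-1\right) = \frac{1}{7} \approx 0.14286$)
$h{\left(R,W \right)} = \frac{W}{7} + \frac{2 R}{7}$ ($h{\left(R,W \right)} = \left(\left(R + W\right) + R\right) \frac{1}{7} = \left(W + 2 R\right) \frac{1}{7} = \frac{W}{7} + \frac{2 R}{7}$)
$\frac{h{\left(\left(-2 - 7\right) - 2,0 \right)}}{-7} + \frac{-64 - -175}{-385} = \frac{\frac{1}{7} \cdot 0 + \frac{2 \left(\left(-2 - 7\right) - 2\right)}{7}}{-7} + \frac{-64 - -175}{-385} = \left(0 + \frac{2 \left(-9 - 2\right)}{7}\right) \left(- \frac{1}{7}\right) + \left(-64 + 175\right) \left(- \frac{1}{385}\right) = \left(0 + \frac{2}{7} \left(-11\right)\right) \left(- \frac{1}{7}\right) + 111 \left(- \frac{1}{385}\right) = \left(0 - \frac{22}{7}\right) \left(- \frac{1}{7}\right) - \frac{111}{385} = \left(- \frac{22}{7}\right) \left(- \frac{1}{7}\right) - \frac{111}{385} = \frac{22}{49} - \frac{111}{385} = \frac{433}{2695}$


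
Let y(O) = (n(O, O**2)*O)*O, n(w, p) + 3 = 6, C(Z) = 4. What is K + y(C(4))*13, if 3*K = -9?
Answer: 621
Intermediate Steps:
K = -3 (K = (1/3)*(-9) = -3)
n(w, p) = 3 (n(w, p) = -3 + 6 = 3)
y(O) = 3*O**2 (y(O) = (3*O)*O = 3*O**2)
K + y(C(4))*13 = -3 + (3*4**2)*13 = -3 + (3*16)*13 = -3 + 48*13 = -3 + 624 = 621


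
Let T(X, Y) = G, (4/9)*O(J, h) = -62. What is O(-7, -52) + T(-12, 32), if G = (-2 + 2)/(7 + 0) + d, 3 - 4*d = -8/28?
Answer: -3883/28 ≈ -138.68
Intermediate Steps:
O(J, h) = -279/2 (O(J, h) = (9/4)*(-62) = -279/2)
d = 23/28 (d = ¾ - (-2)/28 = ¾ - ¼*(-2/7) = ¾ + 1/14 = 23/28 ≈ 0.82143)
G = 23/28 (G = (-2 + 2)/(7 + 0) + 23/28 = 0/7 + 23/28 = 0*(⅐) + 23/28 = 0 + 23/28 = 23/28 ≈ 0.82143)
T(X, Y) = 23/28
O(-7, -52) + T(-12, 32) = -279/2 + 23/28 = -3883/28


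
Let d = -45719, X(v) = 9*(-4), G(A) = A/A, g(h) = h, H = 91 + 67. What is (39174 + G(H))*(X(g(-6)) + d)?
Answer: -1792452125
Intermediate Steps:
H = 158
G(A) = 1
X(v) = -36
(39174 + G(H))*(X(g(-6)) + d) = (39174 + 1)*(-36 - 45719) = 39175*(-45755) = -1792452125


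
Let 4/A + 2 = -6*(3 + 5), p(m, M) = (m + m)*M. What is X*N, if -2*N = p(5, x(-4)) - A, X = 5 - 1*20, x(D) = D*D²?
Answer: -23997/5 ≈ -4799.4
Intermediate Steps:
x(D) = D³
p(m, M) = 2*M*m (p(m, M) = (2*m)*M = 2*M*m)
X = -15 (X = 5 - 20 = -15)
A = -2/25 (A = 4/(-2 - 6*(3 + 5)) = 4/(-2 - 6*8) = 4/(-2 - 48) = 4/(-50) = 4*(-1/50) = -2/25 ≈ -0.080000)
N = 7999/25 (N = -(2*(-4)³*5 - 1*(-2/25))/2 = -(2*(-64)*5 + 2/25)/2 = -(-640 + 2/25)/2 = -½*(-15998/25) = 7999/25 ≈ 319.96)
X*N = -15*7999/25 = -23997/5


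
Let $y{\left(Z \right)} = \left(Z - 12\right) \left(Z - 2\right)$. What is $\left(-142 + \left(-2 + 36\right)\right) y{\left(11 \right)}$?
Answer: $972$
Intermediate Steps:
$y{\left(Z \right)} = \left(-12 + Z\right) \left(-2 + Z\right)$
$\left(-142 + \left(-2 + 36\right)\right) y{\left(11 \right)} = \left(-142 + \left(-2 + 36\right)\right) \left(24 + 11^{2} - 154\right) = \left(-142 + 34\right) \left(24 + 121 - 154\right) = \left(-108\right) \left(-9\right) = 972$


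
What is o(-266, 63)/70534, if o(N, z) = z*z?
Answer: 3969/70534 ≈ 0.056271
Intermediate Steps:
o(N, z) = z²
o(-266, 63)/70534 = 63²/70534 = 3969*(1/70534) = 3969/70534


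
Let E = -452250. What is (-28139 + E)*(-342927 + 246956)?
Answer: 46103412719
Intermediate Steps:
(-28139 + E)*(-342927 + 246956) = (-28139 - 452250)*(-342927 + 246956) = -480389*(-95971) = 46103412719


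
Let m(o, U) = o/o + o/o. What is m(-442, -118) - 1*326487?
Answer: -326485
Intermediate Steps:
m(o, U) = 2 (m(o, U) = 1 + 1 = 2)
m(-442, -118) - 1*326487 = 2 - 1*326487 = 2 - 326487 = -326485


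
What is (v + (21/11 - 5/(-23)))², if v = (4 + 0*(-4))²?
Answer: 21031396/64009 ≈ 328.57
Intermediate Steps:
v = 16 (v = (4 + 0)² = 4² = 16)
(v + (21/11 - 5/(-23)))² = (16 + (21/11 - 5/(-23)))² = (16 + (21*(1/11) - 5*(-1/23)))² = (16 + (21/11 + 5/23))² = (16 + 538/253)² = (4586/253)² = 21031396/64009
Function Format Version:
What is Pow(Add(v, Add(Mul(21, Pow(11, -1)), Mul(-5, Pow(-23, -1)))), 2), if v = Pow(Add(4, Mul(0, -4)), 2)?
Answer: Rational(21031396, 64009) ≈ 328.57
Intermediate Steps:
v = 16 (v = Pow(Add(4, 0), 2) = Pow(4, 2) = 16)
Pow(Add(v, Add(Mul(21, Pow(11, -1)), Mul(-5, Pow(-23, -1)))), 2) = Pow(Add(16, Add(Mul(21, Pow(11, -1)), Mul(-5, Pow(-23, -1)))), 2) = Pow(Add(16, Add(Mul(21, Rational(1, 11)), Mul(-5, Rational(-1, 23)))), 2) = Pow(Add(16, Add(Rational(21, 11), Rational(5, 23))), 2) = Pow(Add(16, Rational(538, 253)), 2) = Pow(Rational(4586, 253), 2) = Rational(21031396, 64009)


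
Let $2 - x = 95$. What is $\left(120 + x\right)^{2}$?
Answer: $729$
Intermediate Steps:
$x = -93$ ($x = 2 - 95 = -93$)
$\left(120 + x\right)^{2} = \left(120 - 93\right)^{2} = 27^{2} = 729$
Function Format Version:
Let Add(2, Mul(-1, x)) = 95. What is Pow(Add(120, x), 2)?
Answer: 729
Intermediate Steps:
x = -93 (x = Add(2, Mul(-1, 95)) = Add(2, -95) = -93)
Pow(Add(120, x), 2) = Pow(Add(120, -93), 2) = Pow(27, 2) = 729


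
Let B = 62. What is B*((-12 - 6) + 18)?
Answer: 0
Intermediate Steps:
B*((-12 - 6) + 18) = 62*((-12 - 6) + 18) = 62*(-18 + 18) = 62*0 = 0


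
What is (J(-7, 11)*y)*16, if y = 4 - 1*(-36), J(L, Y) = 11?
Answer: 7040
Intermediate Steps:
y = 40 (y = 4 + 36 = 40)
(J(-7, 11)*y)*16 = (11*40)*16 = 440*16 = 7040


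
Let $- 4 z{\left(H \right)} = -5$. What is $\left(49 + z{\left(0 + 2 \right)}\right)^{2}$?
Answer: $\frac{40401}{16} \approx 2525.1$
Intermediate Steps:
$z{\left(H \right)} = \frac{5}{4}$ ($z{\left(H \right)} = \left(- \frac{1}{4}\right) \left(-5\right) = \frac{5}{4}$)
$\left(49 + z{\left(0 + 2 \right)}\right)^{2} = \left(49 + \frac{5}{4}\right)^{2} = \left(\frac{201}{4}\right)^{2} = \frac{40401}{16}$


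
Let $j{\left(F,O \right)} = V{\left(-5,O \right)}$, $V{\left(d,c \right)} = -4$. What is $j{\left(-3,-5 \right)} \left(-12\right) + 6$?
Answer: $54$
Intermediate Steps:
$j{\left(F,O \right)} = -4$
$j{\left(-3,-5 \right)} \left(-12\right) + 6 = \left(-4\right) \left(-12\right) + 6 = 48 + 6 = 54$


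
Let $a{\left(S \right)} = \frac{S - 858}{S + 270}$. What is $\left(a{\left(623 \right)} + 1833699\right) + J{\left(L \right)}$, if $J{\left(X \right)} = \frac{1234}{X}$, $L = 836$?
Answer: $\frac{766486689}{418} \approx 1.8337 \cdot 10^{6}$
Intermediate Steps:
$a{\left(S \right)} = \frac{-858 + S}{270 + S}$
$\left(a{\left(623 \right)} + 1833699\right) + J{\left(L \right)} = \left(\frac{-858 + 623}{270 + 623} + 1833699\right) + \frac{1234}{836} = \left(\frac{1}{893} \left(-235\right) + 1833699\right) + 1234 \cdot \frac{1}{836} = \left(\frac{1}{893} \left(-235\right) + 1833699\right) + \frac{617}{418} = \left(- \frac{5}{19} + 1833699\right) + \frac{617}{418} = \frac{34840276}{19} + \frac{617}{418} = \frac{766486689}{418}$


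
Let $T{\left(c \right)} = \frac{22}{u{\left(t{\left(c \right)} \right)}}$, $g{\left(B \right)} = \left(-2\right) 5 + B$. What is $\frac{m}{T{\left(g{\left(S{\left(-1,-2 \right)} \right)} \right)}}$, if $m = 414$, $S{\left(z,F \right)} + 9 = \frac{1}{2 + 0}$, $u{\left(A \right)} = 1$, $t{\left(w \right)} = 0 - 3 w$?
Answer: $\frac{207}{11} \approx 18.818$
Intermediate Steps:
$t{\left(w \right)} = - 3 w$
$S{\left(z,F \right)} = - \frac{17}{2}$ ($S{\left(z,F \right)} = -9 + \frac{1}{2 + 0} = -9 + \frac{1}{2} = - \frac{17}{2}$)
$g{\left(B \right)} = -10 + B$
$T{\left(c \right)} = 22$ ($T{\left(c \right)} = \frac{22}{1} = 22 \cdot 1 = 22$)
$\frac{m}{T{\left(g{\left(S{\left(-1,-2 \right)} \right)} \right)}} = \frac{414}{22} = 414 \cdot \frac{1}{22} = \frac{207}{11}$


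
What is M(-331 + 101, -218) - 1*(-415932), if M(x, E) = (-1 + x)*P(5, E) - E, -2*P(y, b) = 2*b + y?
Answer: 732739/2 ≈ 3.6637e+5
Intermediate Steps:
P(y, b) = -b - y/2 (P(y, b) = -(2*b + y)/2 = -(y + 2*b)/2 = -b - y/2)
M(x, E) = -E + (-1 + x)*(-5/2 - E) (M(x, E) = (-1 + x)*(-E - ½*5) - E = (-1 + x)*(-E - 5/2) - E = (-1 + x)*(-5/2 - E) - E = -E + (-1 + x)*(-5/2 - E))
M(-331 + 101, -218) - 1*(-415932) = (5/2 - (-331 + 101)*(5 + 2*(-218))/2) - 1*(-415932) = (5/2 - ½*(-230)*(5 - 436)) + 415932 = (5/2 - ½*(-230)*(-431)) + 415932 = (5/2 - 49565) + 415932 = -99125/2 + 415932 = 732739/2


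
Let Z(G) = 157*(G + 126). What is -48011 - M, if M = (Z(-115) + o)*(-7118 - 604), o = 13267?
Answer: 115735657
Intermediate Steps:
Z(G) = 19782 + 157*G (Z(G) = 157*(126 + G) = 19782 + 157*G)
M = -115783668 (M = ((19782 + 157*(-115)) + 13267)*(-7118 - 604) = ((19782 - 18055) + 13267)*(-7722) = (1727 + 13267)*(-7722) = 14994*(-7722) = -115783668)
-48011 - M = -48011 - 1*(-115783668) = -48011 + 115783668 = 115735657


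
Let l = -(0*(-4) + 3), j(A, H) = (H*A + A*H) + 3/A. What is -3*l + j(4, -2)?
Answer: -25/4 ≈ -6.2500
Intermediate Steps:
j(A, H) = 3/A + 2*A*H (j(A, H) = (A*H + A*H) + 3/A = 2*A*H + 3/A = 3/A + 2*A*H)
l = -3 (l = -(0 + 3) = -1*3 = -3)
-3*l + j(4, -2) = -3*(-3) + (3/4 + 2*4*(-2)) = 9 + (3*(1/4) - 16) = 9 + (3/4 - 16) = 9 - 61/4 = -25/4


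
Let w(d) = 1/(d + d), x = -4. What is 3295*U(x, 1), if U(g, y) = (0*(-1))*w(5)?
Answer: 0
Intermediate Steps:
w(d) = 1/(2*d)
U(g, y) = 0 (U(g, y) = (0*(-1))*((½)/5) = 0*((½)*(⅕)) = 0*(⅒) = 0)
3295*U(x, 1) = 3295*0 = 0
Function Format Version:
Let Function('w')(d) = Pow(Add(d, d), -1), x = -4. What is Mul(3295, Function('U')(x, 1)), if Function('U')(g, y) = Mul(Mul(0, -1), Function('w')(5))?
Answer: 0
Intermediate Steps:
Function('w')(d) = Mul(Rational(1, 2), Pow(d, -1)) (Function('w')(d) = Pow(Mul(2, d), -1) = Mul(Rational(1, 2), Pow(d, -1)))
Function('U')(g, y) = 0 (Function('U')(g, y) = Mul(Mul(0, -1), Mul(Rational(1, 2), Pow(5, -1))) = Mul(0, Mul(Rational(1, 2), Rational(1, 5))) = Mul(0, Rational(1, 10)) = 0)
Mul(3295, Function('U')(x, 1)) = Mul(3295, 0) = 0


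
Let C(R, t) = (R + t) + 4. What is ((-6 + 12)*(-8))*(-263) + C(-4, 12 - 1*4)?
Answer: 12632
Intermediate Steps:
C(R, t) = 4 + R + t
((-6 + 12)*(-8))*(-263) + C(-4, 12 - 1*4) = ((-6 + 12)*(-8))*(-263) + (4 - 4 + (12 - 1*4)) = (6*(-8))*(-263) + (4 - 4 + (12 - 4)) = -48*(-263) + (4 - 4 + 8) = 12624 + 8 = 12632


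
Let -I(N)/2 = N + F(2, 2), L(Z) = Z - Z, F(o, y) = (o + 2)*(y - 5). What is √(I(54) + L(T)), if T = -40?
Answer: 2*I*√21 ≈ 9.1651*I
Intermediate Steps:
F(o, y) = (-5 + y)*(2 + o) (F(o, y) = (2 + o)*(-5 + y) = (-5 + y)*(2 + o))
L(Z) = 0
I(N) = 24 - 2*N (I(N) = -2*(N + (-10 - 5*2 + 2*2 + 2*2)) = -2*(N + (-10 - 10 + 4 + 4)) = -2*(N - 12) = -2*(-12 + N) = 24 - 2*N)
√(I(54) + L(T)) = √((24 - 2*54) + 0) = √((24 - 108) + 0) = √(-84 + 0) = √(-84) = 2*I*√21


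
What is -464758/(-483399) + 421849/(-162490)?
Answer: -18343265333/11221071930 ≈ -1.6347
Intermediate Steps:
-464758/(-483399) + 421849/(-162490) = -464758*(-1/483399) + 421849*(-1/162490) = 66394/69057 - 421849/162490 = -18343265333/11221071930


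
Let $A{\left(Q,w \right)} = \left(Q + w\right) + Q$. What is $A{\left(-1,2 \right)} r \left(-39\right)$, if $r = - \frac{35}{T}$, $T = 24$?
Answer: $0$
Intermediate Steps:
$r = - \frac{35}{24} \approx -1.4583$
$A{\left(Q,w \right)} = w + 2 Q$
$A{\left(-1,2 \right)} r \left(-39\right) = \left(2 + 2 \left(-1\right)\right) \left(- \frac{35}{24}\right) \left(-39\right) = \left(2 - 2\right) \left(- \frac{35}{24}\right) \left(-39\right) = 0 \left(- \frac{35}{24}\right) \left(-39\right) = 0 \left(-39\right) = 0$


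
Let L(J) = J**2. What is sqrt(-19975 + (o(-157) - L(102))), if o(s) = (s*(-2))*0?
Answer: I*sqrt(30379) ≈ 174.3*I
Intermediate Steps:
o(s) = 0 (o(s) = -2*s*0 = 0)
sqrt(-19975 + (o(-157) - L(102))) = sqrt(-19975 + (0 - 1*102**2)) = sqrt(-19975 + (0 - 1*10404)) = sqrt(-19975 + (0 - 10404)) = sqrt(-19975 - 10404) = sqrt(-30379) = I*sqrt(30379)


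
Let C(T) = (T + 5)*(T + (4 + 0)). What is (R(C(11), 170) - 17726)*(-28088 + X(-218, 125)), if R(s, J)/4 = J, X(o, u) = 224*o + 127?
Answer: 1309013478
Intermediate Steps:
C(T) = (4 + T)*(5 + T) (C(T) = (5 + T)*(T + 4) = (5 + T)*(4 + T) = (4 + T)*(5 + T))
X(o, u) = 127 + 224*o
R(s, J) = 4*J
(R(C(11), 170) - 17726)*(-28088 + X(-218, 125)) = (4*170 - 17726)*(-28088 + (127 + 224*(-218))) = (680 - 17726)*(-28088 + (127 - 48832)) = -17046*(-28088 - 48705) = -17046*(-76793) = 1309013478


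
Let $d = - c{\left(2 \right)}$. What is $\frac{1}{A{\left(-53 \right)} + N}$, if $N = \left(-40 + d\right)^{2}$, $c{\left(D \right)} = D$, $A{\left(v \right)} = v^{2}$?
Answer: $\frac{1}{4573} \approx 0.00021867$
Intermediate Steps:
$d = -2$ ($d = \left(-1\right) 2 = -2$)
$N = 1764$ ($N = \left(-40 - 2\right)^{2} = \left(-42\right)^{2} = 1764$)
$\frac{1}{A{\left(-53 \right)} + N} = \frac{1}{\left(-53\right)^{2} + 1764} = \frac{1}{2809 + 1764} = \frac{1}{4573}$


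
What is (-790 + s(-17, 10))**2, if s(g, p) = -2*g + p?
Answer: 556516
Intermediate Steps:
s(g, p) = p - 2*g
(-790 + s(-17, 10))**2 = (-790 + (10 - 2*(-17)))**2 = (-790 + (10 + 34))**2 = (-790 + 44)**2 = (-746)**2 = 556516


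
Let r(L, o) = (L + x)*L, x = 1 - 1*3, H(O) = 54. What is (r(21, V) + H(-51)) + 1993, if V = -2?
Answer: 2446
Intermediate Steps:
x = -2 (x = 1 - 3 = -2)
r(L, o) = L*(-2 + L) (r(L, o) = (L - 2)*L = (-2 + L)*L = L*(-2 + L))
(r(21, V) + H(-51)) + 1993 = (21*(-2 + 21) + 54) + 1993 = (21*19 + 54) + 1993 = (399 + 54) + 1993 = 453 + 1993 = 2446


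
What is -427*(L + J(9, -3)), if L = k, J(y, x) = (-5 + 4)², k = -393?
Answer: 167384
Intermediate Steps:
J(y, x) = 1 (J(y, x) = (-1)² = 1)
L = -393
-427*(L + J(9, -3)) = -427*(-393 + 1) = -427*(-392) = 167384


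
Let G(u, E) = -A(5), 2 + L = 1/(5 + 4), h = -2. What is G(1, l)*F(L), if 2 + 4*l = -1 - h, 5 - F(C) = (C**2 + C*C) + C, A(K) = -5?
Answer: -100/81 ≈ -1.2346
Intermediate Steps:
L = -17/9 (L = -2 + 1/(5 + 4) = -2 + 1/9 = -17/9 ≈ -1.8889)
F(C) = 5 - C - 2*C**2 (F(C) = 5 - ((C**2 + C*C) + C) = 5 - ((C**2 + C**2) + C) = 5 - (2*C**2 + C) = 5 - (C + 2*C**2) = 5 + (-C - 2*C**2) = 5 - C - 2*C**2)
l = -1/4 (l = -1/2 + (-1 - 1*(-2))/4 = -1/2 + (-1 + 2)/4 = -1/2 + (1/4)*1 = -1/2 + 1/4 = -1/4 ≈ -0.25000)
G(u, E) = 5 (G(u, E) = -1*(-5) = 5)
G(1, l)*F(L) = 5*(5 - 1*(-17/9) - 2*(-17/9)**2) = 5*(5 + 17/9 - 2*289/81) = 5*(5 + 17/9 - 578/81) = 5*(-20/81) = -100/81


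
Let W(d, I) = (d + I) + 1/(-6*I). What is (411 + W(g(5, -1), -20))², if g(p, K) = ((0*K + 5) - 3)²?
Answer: 2246854801/14400 ≈ 1.5603e+5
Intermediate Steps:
g(p, K) = 4 (g(p, K) = ((0 + 5) - 3)² = (5 - 3)² = 2² = 4)
W(d, I) = I + d - 1/(6*I) (W(d, I) = (I + d) - 1/(6*I) = I + d - 1/(6*I))
(411 + W(g(5, -1), -20))² = (411 + (-20 + 4 - ⅙/(-20)))² = (411 + (-20 + 4 - ⅙*(-1/20)))² = (411 + (-20 + 4 + 1/120))² = (411 - 1919/120)² = (47401/120)² = 2246854801/14400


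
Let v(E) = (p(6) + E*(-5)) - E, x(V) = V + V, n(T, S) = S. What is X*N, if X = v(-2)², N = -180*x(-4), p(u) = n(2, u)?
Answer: 466560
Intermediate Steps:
p(u) = u
x(V) = 2*V
v(E) = 6 - 6*E (v(E) = (6 + E*(-5)) - E = (6 - 5*E) - E = 6 - 6*E)
N = 1440 (N = -360*(-4) = -180*(-8) = 1440)
X = 324 (X = (6 - 6*(-2))² = (6 + 12)² = 18² = 324)
X*N = 324*1440 = 466560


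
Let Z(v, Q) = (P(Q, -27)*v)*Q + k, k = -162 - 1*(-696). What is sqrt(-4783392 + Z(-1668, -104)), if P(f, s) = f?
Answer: 3*I*sqrt(2535994) ≈ 4777.4*I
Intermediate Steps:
k = 534 (k = -162 + 696 = 534)
Z(v, Q) = 534 + v*Q**2 (Z(v, Q) = (Q*v)*Q + 534 = v*Q**2 + 534 = 534 + v*Q**2)
sqrt(-4783392 + Z(-1668, -104)) = sqrt(-4783392 + (534 - 1668*(-104)**2)) = sqrt(-4783392 + (534 - 1668*10816)) = sqrt(-4783392 + (534 - 18041088)) = sqrt(-4783392 - 18040554) = sqrt(-22823946) = 3*I*sqrt(2535994)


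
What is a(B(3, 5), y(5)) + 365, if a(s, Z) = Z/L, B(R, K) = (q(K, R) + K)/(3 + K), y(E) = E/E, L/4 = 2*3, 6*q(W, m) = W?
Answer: 8761/24 ≈ 365.04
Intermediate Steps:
q(W, m) = W/6
L = 24 (L = 4*(2*3) = 4*6 = 24)
y(E) = 1
B(R, K) = 7*K/(6*(3 + K)) (B(R, K) = (K/6 + K)/(3 + K) = (7*K/6)/(3 + K) = 7*K/(6*(3 + K)))
a(s, Z) = Z/24
a(B(3, 5), y(5)) + 365 = (1/24)*1 + 365 = 1/24 + 365 = 8761/24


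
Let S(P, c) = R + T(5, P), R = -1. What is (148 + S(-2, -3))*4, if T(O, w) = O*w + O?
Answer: 568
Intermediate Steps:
T(O, w) = O + O*w
S(P, c) = 4 + 5*P (S(P, c) = -1 + 5*(1 + P) = -1 + (5 + 5*P) = 4 + 5*P)
(148 + S(-2, -3))*4 = (148 + (4 + 5*(-2)))*4 = (148 + (4 - 10))*4 = (148 - 6)*4 = 142*4 = 568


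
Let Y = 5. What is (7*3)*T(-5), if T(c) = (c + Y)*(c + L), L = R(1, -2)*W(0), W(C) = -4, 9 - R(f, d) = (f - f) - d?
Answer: 0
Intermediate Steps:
R(f, d) = 9 + d (R(f, d) = 9 - ((f - f) - d) = 9 - (0 - d) = 9 - (-1)*d = 9 + d)
L = -28 (L = (9 - 2)*(-4) = 7*(-4) = -28)
T(c) = (-28 + c)*(5 + c) (T(c) = (c + 5)*(c - 28) = (5 + c)*(-28 + c) = (-28 + c)*(5 + c))
(7*3)*T(-5) = (7*3)*(-140 + (-5)² - 23*(-5)) = 21*(-140 + 25 + 115) = 21*0 = 0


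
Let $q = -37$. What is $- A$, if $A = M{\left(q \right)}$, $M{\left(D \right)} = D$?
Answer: $37$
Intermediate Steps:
$A = -37$
$- A = \left(-1\right) \left(-37\right) = 37$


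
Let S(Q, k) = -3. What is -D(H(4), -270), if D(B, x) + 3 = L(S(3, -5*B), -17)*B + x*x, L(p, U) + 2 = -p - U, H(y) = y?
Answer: -72969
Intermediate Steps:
L(p, U) = -2 - U - p (L(p, U) = -2 + (-p - U) = -2 + (-U - p) = -2 - U - p)
D(B, x) = -3 + x² + 18*B (D(B, x) = -3 + ((-2 - 1*(-17) - 1*(-3))*B + x*x) = -3 + ((-2 + 17 + 3)*B + x²) = -3 + (18*B + x²) = -3 + (x² + 18*B) = -3 + x² + 18*B)
-D(H(4), -270) = -(-3 + (-270)² + 18*4) = -(-3 + 72900 + 72) = -1*72969 = -72969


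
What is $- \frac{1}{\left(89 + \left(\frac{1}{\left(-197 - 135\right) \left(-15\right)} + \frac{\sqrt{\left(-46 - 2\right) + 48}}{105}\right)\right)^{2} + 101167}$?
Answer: $- \frac{24800400}{2705426921641} \approx -9.1669 \cdot 10^{-6}$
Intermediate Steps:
$- \frac{1}{\left(89 + \left(\frac{1}{\left(-197 - 135\right) \left(-15\right)} + \frac{\sqrt{\left(-46 - 2\right) + 48}}{105}\right)\right)^{2} + 101167} = - \frac{1}{\left(89 + \left(\frac{1}{-332} \left(- \frac{1}{15}\right) + \sqrt{\left(-46 - 2\right) + 48} \cdot \frac{1}{105}\right)\right)^{2} + 101167} = - \frac{1}{\left(89 + \left(\left(- \frac{1}{332}\right) \left(- \frac{1}{15}\right) + \sqrt{-48 + 48} \cdot \frac{1}{105}\right)\right)^{2} + 101167} = - \frac{1}{\left(89 + \left(\frac{1}{4980} + \sqrt{0} \cdot \frac{1}{105}\right)\right)^{2} + 101167} = - \frac{1}{\left(89 + \left(\frac{1}{4980} + 0 \cdot \frac{1}{105}\right)\right)^{2} + 101167} = - \frac{1}{\left(89 + \left(\frac{1}{4980} + 0\right)\right)^{2} + 101167} = - \frac{1}{\left(89 + \frac{1}{4980}\right)^{2} + 101167} = - \frac{1}{\left(\frac{443221}{4980}\right)^{2} + 101167} = - \frac{1}{\frac{196444854841}{24800400} + 101167} = - \frac{1}{\frac{2705426921641}{24800400}} = \left(-1\right) \frac{24800400}{2705426921641} = - \frac{24800400}{2705426921641}$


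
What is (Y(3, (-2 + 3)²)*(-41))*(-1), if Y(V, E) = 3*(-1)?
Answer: -123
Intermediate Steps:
Y(V, E) = -3
(Y(3, (-2 + 3)²)*(-41))*(-1) = -3*(-41)*(-1) = 123*(-1) = -123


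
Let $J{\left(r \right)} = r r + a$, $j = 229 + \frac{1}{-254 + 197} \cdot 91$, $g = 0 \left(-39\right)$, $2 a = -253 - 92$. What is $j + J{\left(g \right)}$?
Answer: $\frac{6259}{114} \approx 54.904$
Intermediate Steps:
$a = - \frac{345}{2}$ ($a = \frac{-253 - 92}{2} = \frac{1}{2} \left(-345\right) = - \frac{345}{2} \approx -172.5$)
$g = 0$
$j = \frac{12962}{57}$ ($j = 229 + \frac{1}{-57} \cdot 91 = 229 - \frac{91}{57} = \frac{12962}{57} \approx 227.4$)
$J{\left(r \right)} = - \frac{345}{2} + r^{2}$ ($J{\left(r \right)} = r r - \frac{345}{2} = r^{2} - \frac{345}{2} = - \frac{345}{2} + r^{2}$)
$j + J{\left(g \right)} = \frac{12962}{57} - \left(\frac{345}{2} - 0^{2}\right) = \frac{12962}{57} + \left(- \frac{345}{2} + 0\right) = \frac{12962}{57} - \frac{345}{2} = \frac{6259}{114}$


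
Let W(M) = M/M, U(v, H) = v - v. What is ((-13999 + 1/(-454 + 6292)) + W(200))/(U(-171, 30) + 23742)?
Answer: -81720323/138605796 ≈ -0.58959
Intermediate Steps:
U(v, H) = 0
W(M) = 1
((-13999 + 1/(-454 + 6292)) + W(200))/(U(-171, 30) + 23742) = ((-13999 + 1/(-454 + 6292)) + 1)/(0 + 23742) = ((-13999 + 1/5838) + 1)/23742 = ((-13999 + 1/5838) + 1)*(1/23742) = (-81726161/5838 + 1)*(1/23742) = -81720323/5838*1/23742 = -81720323/138605796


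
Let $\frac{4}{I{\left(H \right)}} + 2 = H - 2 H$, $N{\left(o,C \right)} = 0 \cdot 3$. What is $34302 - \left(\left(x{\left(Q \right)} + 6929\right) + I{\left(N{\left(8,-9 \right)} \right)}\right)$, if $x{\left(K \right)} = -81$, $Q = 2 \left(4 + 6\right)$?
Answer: $27456$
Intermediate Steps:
$N{\left(o,C \right)} = 0$
$Q = 20$ ($Q = 2 \cdot 10 = 20$)
$I{\left(H \right)} = \frac{4}{-2 - H}$ ($I{\left(H \right)} = \frac{4}{-2 + \left(H - 2 H\right)} = \frac{4}{-2 - H}$)
$34302 - \left(\left(x{\left(Q \right)} + 6929\right) + I{\left(N{\left(8,-9 \right)} \right)}\right) = 34302 - \left(\left(-81 + 6929\right) - \frac{4}{2 + 0}\right) = 34302 - \left(6848 - \frac{4}{2}\right) = 34302 - \left(6848 - 2\right) = 34302 - 6846 = 27456$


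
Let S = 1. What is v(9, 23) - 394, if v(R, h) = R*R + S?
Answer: -312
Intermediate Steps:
v(R, h) = 1 + R**2 (v(R, h) = R*R + 1 = R**2 + 1 = 1 + R**2)
v(9, 23) - 394 = (1 + 9**2) - 394 = (1 + 81) - 394 = 82 - 394 = -312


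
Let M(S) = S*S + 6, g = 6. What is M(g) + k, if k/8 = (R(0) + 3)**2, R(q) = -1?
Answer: 74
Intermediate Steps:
k = 32 (k = 8*(-1 + 3)**2 = 8*2**2 = 8*4 = 32)
M(S) = 6 + S**2 (M(S) = S**2 + 6 = 6 + S**2)
M(g) + k = (6 + 6**2) + 32 = (6 + 36) + 32 = 42 + 32 = 74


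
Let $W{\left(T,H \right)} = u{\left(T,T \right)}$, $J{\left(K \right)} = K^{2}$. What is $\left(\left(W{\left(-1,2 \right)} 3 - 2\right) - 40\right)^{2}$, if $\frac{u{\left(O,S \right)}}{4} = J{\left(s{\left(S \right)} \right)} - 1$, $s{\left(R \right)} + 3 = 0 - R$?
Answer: $36$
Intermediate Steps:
$s{\left(R \right)} = -3 - R$ ($s{\left(R \right)} = -3 + \left(0 - R\right) = -3 - R$)
$u{\left(O,S \right)} = -4 + 4 \left(-3 - S\right)^{2}$ ($u{\left(O,S \right)} = 4 \left(\left(-3 - S\right)^{2} - 1\right) = 4 \left(-1 + \left(-3 - S\right)^{2}\right) = -4 + 4 \left(-3 - S\right)^{2}$)
$W{\left(T,H \right)} = -4 + 4 \left(3 + T\right)^{2}$
$\left(\left(W{\left(-1,2 \right)} 3 - 2\right) - 40\right)^{2} = \left(\left(\left(-4 + 4 \left(3 - 1\right)^{2}\right) 3 - 2\right) - 40\right)^{2} = \left(\left(\left(-4 + 4 \cdot 2^{2}\right) 3 - 2\right) - 40\right)^{2} = \left(\left(\left(-4 + 4 \cdot 4\right) 3 - 2\right) - 40\right)^{2} = \left(\left(\left(-4 + 16\right) 3 - 2\right) - 40\right)^{2} = \left(\left(12 \cdot 3 - 2\right) - 40\right)^{2} = \left(\left(36 - 2\right) - 40\right)^{2} = \left(34 - 40\right)^{2} = \left(-6\right)^{2} = 36$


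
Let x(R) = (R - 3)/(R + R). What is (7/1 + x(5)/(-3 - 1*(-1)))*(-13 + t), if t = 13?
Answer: 0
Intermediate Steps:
x(R) = (-3 + R)/(2*R) (x(R) = (-3 + R)/((2*R)) = (-3 + R)*(1/(2*R)) = (-3 + R)/(2*R))
(7/1 + x(5)/(-3 - 1*(-1)))*(-13 + t) = (7/1 + ((½)*(-3 + 5)/5)/(-3 - 1*(-1)))*(-13 + 13) = (7*1 + ((½)*(⅕)*2)/(-3 + 1))*0 = (7 + (⅕)/(-2))*0 = (7 + (⅕)*(-½))*0 = (7 - ⅒)*0 = (69/10)*0 = 0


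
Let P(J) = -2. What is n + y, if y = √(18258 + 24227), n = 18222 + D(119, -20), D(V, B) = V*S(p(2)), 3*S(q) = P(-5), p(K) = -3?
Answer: 54428/3 + √42485 ≈ 18349.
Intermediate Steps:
S(q) = -⅔ (S(q) = (⅓)*(-2) = -⅔)
D(V, B) = -2*V/3 (D(V, B) = V*(-⅔) = -2*V/3)
n = 54428/3 (n = 18222 - ⅔*119 = 18222 - 238/3 = 54428/3 ≈ 18143.)
y = √42485 ≈ 206.12
n + y = 54428/3 + √42485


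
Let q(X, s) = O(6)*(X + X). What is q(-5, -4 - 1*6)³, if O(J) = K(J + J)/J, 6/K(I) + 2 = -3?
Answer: 8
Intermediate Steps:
K(I) = -6/5 (K(I) = 6/(-2 - 3) = 6/(-5) = 6*(-⅕) = -6/5)
O(J) = -6/(5*J)
q(X, s) = -2*X/5 (q(X, s) = (-6/5/6)*(X + X) = (-6/5*⅙)*(2*X) = -2*X/5)
q(-5, -4 - 1*6)³ = (-⅖*(-5))³ = 2³ = 8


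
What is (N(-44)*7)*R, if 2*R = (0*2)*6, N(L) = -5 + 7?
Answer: 0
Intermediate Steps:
N(L) = 2
R = 0 (R = ((0*2)*6)/2 = (0*6)/2 = (½)*0 = 0)
(N(-44)*7)*R = (2*7)*0 = 14*0 = 0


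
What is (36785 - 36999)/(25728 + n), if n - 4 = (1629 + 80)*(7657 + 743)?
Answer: -107/7190666 ≈ -1.4880e-5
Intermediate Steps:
n = 14355604 (n = 4 + (1629 + 80)*(7657 + 743) = 4 + 1709*8400 = 4 + 14355600 = 14355604)
(36785 - 36999)/(25728 + n) = (36785 - 36999)/(25728 + 14355604) = -214/14381332 = -214*1/14381332 = -107/7190666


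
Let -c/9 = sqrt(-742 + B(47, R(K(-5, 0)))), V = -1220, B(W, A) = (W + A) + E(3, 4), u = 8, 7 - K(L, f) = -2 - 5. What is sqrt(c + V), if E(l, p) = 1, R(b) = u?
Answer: sqrt(-1220 - 63*I*sqrt(14)) ≈ 3.3589 - 35.09*I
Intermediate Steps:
K(L, f) = 14 (K(L, f) = 7 - (-2 - 5) = 7 - 1*(-7) = 7 + 7 = 14)
R(b) = 8
B(W, A) = 1 + A + W (B(W, A) = (W + A) + 1 = (A + W) + 1 = 1 + A + W)
c = -63*I*sqrt(14) (c = -9*sqrt(-742 + (1 + 8 + 47)) = -9*sqrt(-742 + 56) = -63*I*sqrt(14) ≈ -235.72*I)
sqrt(c + V) = sqrt(-63*I*sqrt(14) - 1220) = sqrt(-1220 - 63*I*sqrt(14))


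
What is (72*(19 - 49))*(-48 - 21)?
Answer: 149040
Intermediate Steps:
(72*(19 - 49))*(-48 - 21) = (72*(-30))*(-69) = -2160*(-69) = 149040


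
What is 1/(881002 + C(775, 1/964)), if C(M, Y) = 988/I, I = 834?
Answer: 417/367378328 ≈ 1.1351e-6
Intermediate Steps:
C(M, Y) = 494/417 (C(M, Y) = 988/834 = 988*(1/834) = 494/417)
1/(881002 + C(775, 1/964)) = 1/(881002 + 494/417) = 1/(367378328/417) = 417/367378328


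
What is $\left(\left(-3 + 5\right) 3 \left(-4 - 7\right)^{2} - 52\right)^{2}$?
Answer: $454276$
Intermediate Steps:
$\left(\left(-3 + 5\right) 3 \left(-4 - 7\right)^{2} - 52\right)^{2} = \left(2 \cdot 3 \left(-4 - 7\right)^{2} - 52\right)^{2} = \left(6 \left(-4 - 7\right)^{2} - 52\right)^{2} = \left(6 \left(-11\right)^{2} - 52\right)^{2} = \left(6 \cdot 121 - 52\right)^{2} = \left(726 - 52\right)^{2} = 674^{2} = 454276$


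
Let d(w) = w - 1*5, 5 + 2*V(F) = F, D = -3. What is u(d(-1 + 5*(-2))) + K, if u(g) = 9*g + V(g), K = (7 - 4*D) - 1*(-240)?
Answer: 209/2 ≈ 104.50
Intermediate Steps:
V(F) = -5/2 + F/2
d(w) = -5 + w (d(w) = w - 5 = -5 + w)
K = 259 (K = (7 - 4*(-3)) - 1*(-240) = (7 + 12) + 240 = 19 + 240 = 259)
u(g) = -5/2 + 19*g/2 (u(g) = 9*g + (-5/2 + g/2) = -5/2 + 19*g/2)
u(d(-1 + 5*(-2))) + K = (-5/2 + 19*(-5 + (-1 + 5*(-2)))/2) + 259 = (-5/2 + 19*(-5 + (-1 - 10))/2) + 259 = (-5/2 + 19*(-5 - 11)/2) + 259 = (-5/2 + (19/2)*(-16)) + 259 = (-5/2 - 152) + 259 = -309/2 + 259 = 209/2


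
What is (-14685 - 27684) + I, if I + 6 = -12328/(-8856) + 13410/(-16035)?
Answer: -50145196954/1183383 ≈ -42374.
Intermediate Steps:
I = -6442627/1183383 (I = -6 + (-12328/(-8856) + 13410/(-16035)) = -6 + (-12328*(-1/8856) + 13410*(-1/16035)) = -6 + (1541/1107 - 894/1069) = -6 + 657671/1183383 = -6442627/1183383 ≈ -5.4442)
(-14685 - 27684) + I = (-14685 - 27684) - 6442627/1183383 = -42369 - 6442627/1183383 = -50145196954/1183383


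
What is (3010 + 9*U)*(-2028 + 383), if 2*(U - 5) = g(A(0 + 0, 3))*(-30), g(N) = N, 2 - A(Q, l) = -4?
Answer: -3693025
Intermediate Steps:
A(Q, l) = 6 (A(Q, l) = 2 - 1*(-4) = 2 + 4 = 6)
U = -85 (U = 5 + (6*(-30))/2 = 5 + (½)*(-180) = 5 - 90 = -85)
(3010 + 9*U)*(-2028 + 383) = (3010 + 9*(-85))*(-2028 + 383) = (3010 - 765)*(-1645) = 2245*(-1645) = -3693025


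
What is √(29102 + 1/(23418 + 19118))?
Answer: √13163644344682/21268 ≈ 170.59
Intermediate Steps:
√(29102 + 1/(23418 + 19118)) = √(29102 + 1/42536) = √(1237882673/42536) = √13163644344682/21268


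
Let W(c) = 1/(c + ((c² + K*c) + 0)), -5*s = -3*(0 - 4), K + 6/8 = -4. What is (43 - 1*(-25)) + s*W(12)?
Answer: 11216/165 ≈ 67.976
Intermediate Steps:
K = -19/4 (K = -¾ - 4 = -19/4 ≈ -4.7500)
s = -12/5 (s = -(-3)*(0 - 4)/5 = -(-3)*(-4)/5 = -⅕*12 = -12/5 ≈ -2.4000)
W(c) = 1/(c² - 15*c/4) (W(c) = 1/(c + ((c² - 19*c/4) + 0)) = 1/(c + (c² - 19*c/4)) = 1/(c² - 15*c/4))
(43 - 1*(-25)) + s*W(12) = (43 - 1*(-25)) - 48/(5*12*(-15 + 4*12)) = (43 + 25) - 48/(5*12*(-15 + 48)) = 68 - 48/(5*12*33) = 68 - 12/5*1/99 = 68 - 4/165 = 11216/165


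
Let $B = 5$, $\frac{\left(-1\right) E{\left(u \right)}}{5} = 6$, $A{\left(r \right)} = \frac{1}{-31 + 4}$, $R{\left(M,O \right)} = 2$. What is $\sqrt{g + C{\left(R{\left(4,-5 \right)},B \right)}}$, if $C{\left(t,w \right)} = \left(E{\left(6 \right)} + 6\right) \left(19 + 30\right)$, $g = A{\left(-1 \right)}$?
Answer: $\frac{i \sqrt{95259}}{9} \approx 34.293 i$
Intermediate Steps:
$A{\left(r \right)} = - \frac{1}{27}$ ($A{\left(r \right)} = \frac{1}{-27} = - \frac{1}{27}$)
$E{\left(u \right)} = -30$ ($E{\left(u \right)} = \left(-5\right) 6 = -30$)
$g = - \frac{1}{27} \approx -0.037037$
$C{\left(t,w \right)} = -1176$ ($C{\left(t,w \right)} = \left(-30 + 6\right) \left(19 + 30\right) = \left(-24\right) 49 = -1176$)
$\sqrt{g + C{\left(R{\left(4,-5 \right)},B \right)}} = \sqrt{- \frac{1}{27} - 1176} = \sqrt{- \frac{31753}{27}} = \frac{i \sqrt{95259}}{9}$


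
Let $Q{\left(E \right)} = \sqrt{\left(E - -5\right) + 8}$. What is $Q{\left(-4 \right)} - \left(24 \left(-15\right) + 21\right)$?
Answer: $342$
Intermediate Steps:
$Q{\left(E \right)} = \sqrt{13 + E}$ ($Q{\left(E \right)} = \sqrt{\left(E + 5\right) + 8} = \sqrt{\left(5 + E\right) + 8} = \sqrt{13 + E}$)
$Q{\left(-4 \right)} - \left(24 \left(-15\right) + 21\right) = \sqrt{13 - 4} - \left(24 \left(-15\right) + 21\right) = \sqrt{9} - \left(-360 + 21\right) = 3 - -339 = 3 + 339 = 342$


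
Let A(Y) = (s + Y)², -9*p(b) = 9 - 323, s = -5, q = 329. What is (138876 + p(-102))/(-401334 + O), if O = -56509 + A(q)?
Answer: -1250198/3175803 ≈ -0.39366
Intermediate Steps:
p(b) = 314/9 (p(b) = -(9 - 323)/9 = -⅑*(-314) = 314/9)
A(Y) = (-5 + Y)²
O = 48467 (O = -56509 + (-5 + 329)² = -56509 + 324² = -56509 + 104976 = 48467)
(138876 + p(-102))/(-401334 + O) = (138876 + 314/9)/(-401334 + 48467) = (1250198/9)/(-352867) = (1250198/9)*(-1/352867) = -1250198/3175803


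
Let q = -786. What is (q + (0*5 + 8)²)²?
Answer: 521284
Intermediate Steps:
(q + (0*5 + 8)²)² = (-786 + (0*5 + 8)²)² = (-786 + (0 + 8)²)² = (-786 + 8²)² = (-786 + 64)² = (-722)² = 521284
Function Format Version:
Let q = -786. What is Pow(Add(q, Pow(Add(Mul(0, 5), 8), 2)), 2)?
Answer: 521284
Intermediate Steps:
Pow(Add(q, Pow(Add(Mul(0, 5), 8), 2)), 2) = Pow(Add(-786, Pow(Add(Mul(0, 5), 8), 2)), 2) = Pow(Add(-786, Pow(Add(0, 8), 2)), 2) = Pow(Add(-786, Pow(8, 2)), 2) = Pow(Add(-786, 64), 2) = Pow(-722, 2) = 521284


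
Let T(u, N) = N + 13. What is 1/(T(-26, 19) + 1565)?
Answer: 1/1597 ≈ 0.00062617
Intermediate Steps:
T(u, N) = 13 + N
1/(T(-26, 19) + 1565) = 1/((13 + 19) + 1565) = 1/(32 + 1565) = 1/1597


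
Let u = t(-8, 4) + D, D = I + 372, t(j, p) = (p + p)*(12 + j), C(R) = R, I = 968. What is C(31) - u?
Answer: -1341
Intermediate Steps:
t(j, p) = 2*p*(12 + j) (t(j, p) = (2*p)*(12 + j) = 2*p*(12 + j))
D = 1340 (D = 968 + 372 = 1340)
u = 1372 (u = 2*4*(12 - 8) + 1340 = 2*4*4 + 1340 = 32 + 1340 = 1372)
C(31) - u = 31 - 1*1372 = 31 - 1372 = -1341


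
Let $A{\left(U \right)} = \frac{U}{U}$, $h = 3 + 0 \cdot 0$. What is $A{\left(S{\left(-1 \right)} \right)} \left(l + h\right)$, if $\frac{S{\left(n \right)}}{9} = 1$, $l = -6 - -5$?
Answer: $2$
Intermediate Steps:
$h = 3$ ($h = 3 + 0 = 3$)
$l = -1$ ($l = -6 + 5 = -1$)
$S{\left(n \right)} = 9$ ($S{\left(n \right)} = 9 \cdot 1 = 9$)
$A{\left(U \right)} = 1$
$A{\left(S{\left(-1 \right)} \right)} \left(l + h\right) = 1 \left(-1 + 3\right) = 1 \cdot 2 = 2$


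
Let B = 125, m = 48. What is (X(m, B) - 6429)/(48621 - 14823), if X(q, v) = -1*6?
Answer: -2145/11266 ≈ -0.19040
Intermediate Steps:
X(q, v) = -6
(X(m, B) - 6429)/(48621 - 14823) = (-6 - 6429)/(48621 - 14823) = -6435/33798 = -6435*1/33798 = -2145/11266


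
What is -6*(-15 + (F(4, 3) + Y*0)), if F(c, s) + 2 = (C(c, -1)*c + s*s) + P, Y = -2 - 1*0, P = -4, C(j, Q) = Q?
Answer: 96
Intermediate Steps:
Y = -2 (Y = -2 + 0 = -2)
F(c, s) = -6 + s² - c (F(c, s) = -2 + ((-c + s*s) - 4) = -2 + ((-c + s²) - 4) = -2 + ((s² - c) - 4) = -2 + (-4 + s² - c) = -6 + s² - c)
-6*(-15 + (F(4, 3) + Y*0)) = -6*(-15 + ((-6 + 3² - 1*4) - 2*0)) = -6*(-15 + ((-6 + 9 - 4) + 0)) = -6*(-15 + (-1 + 0)) = -6*(-15 - 1) = -6*(-16) = 96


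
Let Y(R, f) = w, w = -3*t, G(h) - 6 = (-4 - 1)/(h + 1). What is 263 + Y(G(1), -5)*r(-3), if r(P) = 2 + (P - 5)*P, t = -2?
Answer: 419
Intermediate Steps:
G(h) = 6 - 5/(1 + h) (G(h) = 6 + (-4 - 1)/(h + 1) = 6 - 5/(1 + h))
w = 6 (w = -3*(-2) = 6)
Y(R, f) = 6
r(P) = 2 + P*(-5 + P) (r(P) = 2 + (-5 + P)*P = 2 + P*(-5 + P))
263 + Y(G(1), -5)*r(-3) = 263 + 6*(2 + (-3)² - 5*(-3)) = 263 + 6*(2 + 9 + 15) = 263 + 6*26 = 263 + 156 = 419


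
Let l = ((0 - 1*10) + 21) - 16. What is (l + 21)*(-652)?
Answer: -10432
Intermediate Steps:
l = -5 (l = ((0 - 10) + 21) - 16 = (-10 + 21) - 16 = 11 - 16 = -5)
(l + 21)*(-652) = (-5 + 21)*(-652) = 16*(-652) = -10432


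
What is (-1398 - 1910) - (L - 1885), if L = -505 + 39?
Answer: -957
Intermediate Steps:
L = -466
(-1398 - 1910) - (L - 1885) = (-1398 - 1910) - (-466 - 1885) = -3308 - 1*(-2351) = -3308 + 2351 = -957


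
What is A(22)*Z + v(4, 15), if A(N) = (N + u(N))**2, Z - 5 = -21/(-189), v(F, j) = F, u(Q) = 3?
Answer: 28786/9 ≈ 3198.4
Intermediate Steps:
Z = 46/9 (Z = 5 - 21/(-189) = 5 - 21*(-1/189) = 5 + 1/9 = 46/9 ≈ 5.1111)
A(N) = (3 + N)**2 (A(N) = (N + 3)**2 = (3 + N)**2)
A(22)*Z + v(4, 15) = (3 + 22)**2*(46/9) + 4 = 25**2*(46/9) + 4 = 625*(46/9) + 4 = 28750/9 + 4 = 28786/9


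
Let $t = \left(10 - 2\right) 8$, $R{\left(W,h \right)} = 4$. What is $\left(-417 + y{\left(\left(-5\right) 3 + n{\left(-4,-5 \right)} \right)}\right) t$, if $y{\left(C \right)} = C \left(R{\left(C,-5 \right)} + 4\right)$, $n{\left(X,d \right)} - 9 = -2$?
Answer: $-30784$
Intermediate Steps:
$t = 64$ ($t = 8 \cdot 8 = 64$)
$n{\left(X,d \right)} = 7$ ($n{\left(X,d \right)} = 9 - 2 = 7$)
$y{\left(C \right)} = 8 C$ ($y{\left(C \right)} = C \left(4 + 4\right) = C 8 = 8 C$)
$\left(-417 + y{\left(\left(-5\right) 3 + n{\left(-4,-5 \right)} \right)}\right) t = \left(-417 + 8 \left(\left(-5\right) 3 + 7\right)\right) 64 = \left(-417 + 8 \left(-15 + 7\right)\right) 64 = \left(-417 + 8 \left(-8\right)\right) 64 = \left(-417 - 64\right) 64 = \left(-481\right) 64 = -30784$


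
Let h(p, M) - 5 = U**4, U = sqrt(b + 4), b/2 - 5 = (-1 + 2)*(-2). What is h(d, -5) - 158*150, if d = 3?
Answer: -23595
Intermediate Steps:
b = 6 (b = 10 + 2*((-1 + 2)*(-2)) = 10 + 2*(1*(-2)) = 10 + 2*(-2) = 10 - 4 = 6)
U = sqrt(10) (U = sqrt(6 + 4) = sqrt(10) ≈ 3.1623)
h(p, M) = 105 (h(p, M) = 5 + (sqrt(10))**4 = 5 + 100 = 105)
h(d, -5) - 158*150 = 105 - 158*150 = 105 - 23700 = -23595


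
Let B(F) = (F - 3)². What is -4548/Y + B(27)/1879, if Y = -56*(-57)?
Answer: -558925/499814 ≈ -1.1183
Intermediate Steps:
Y = 3192
B(F) = (-3 + F)²
-4548/Y + B(27)/1879 = -4548/3192 + (-3 + 27)²/1879 = -4548*1/3192 + 24²*(1/1879) = -379/266 + 576*(1/1879) = -379/266 + 576/1879 = -558925/499814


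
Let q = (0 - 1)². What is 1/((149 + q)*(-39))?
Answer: -1/5850 ≈ -0.00017094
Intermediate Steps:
q = 1 (q = (-1)² = 1)
1/((149 + q)*(-39)) = 1/((149 + 1)*(-39)) = 1/(150*(-39)) = 1/(-5850) = -1/5850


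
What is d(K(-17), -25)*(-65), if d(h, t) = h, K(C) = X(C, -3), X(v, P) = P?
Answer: 195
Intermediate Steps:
K(C) = -3
d(K(-17), -25)*(-65) = -3*(-65) = 195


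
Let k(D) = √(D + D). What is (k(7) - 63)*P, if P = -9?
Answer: 567 - 9*√14 ≈ 533.33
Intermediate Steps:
k(D) = √2*√D (k(D) = √(2*D) = √2*√D)
(k(7) - 63)*P = (√2*√7 - 63)*(-9) = (√14 - 63)*(-9) = (-63 + √14)*(-9) = 567 - 9*√14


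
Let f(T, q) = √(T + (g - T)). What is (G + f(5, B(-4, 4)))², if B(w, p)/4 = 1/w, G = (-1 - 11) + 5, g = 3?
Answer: (7 - √3)² ≈ 27.751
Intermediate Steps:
G = -7 (G = -12 + 5 = -7)
B(w, p) = 4/w (B(w, p) = 4*(1/w) = 4/w)
f(T, q) = √3 (f(T, q) = √(T + (3 - T)) = √3)
(G + f(5, B(-4, 4)))² = (-7 + √3)²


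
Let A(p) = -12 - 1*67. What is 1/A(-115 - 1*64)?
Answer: -1/79 ≈ -0.012658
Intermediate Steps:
A(p) = -79 (A(p) = -12 - 67 = -79)
1/A(-115 - 1*64) = 1/(-79) = -1/79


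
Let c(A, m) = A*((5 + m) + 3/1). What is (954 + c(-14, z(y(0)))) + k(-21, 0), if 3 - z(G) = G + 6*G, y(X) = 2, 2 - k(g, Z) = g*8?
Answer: 1166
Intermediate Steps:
k(g, Z) = 2 - 8*g (k(g, Z) = 2 - g*8 = 2 - 8*g)
z(G) = 3 - 7*G (z(G) = 3 - (G + 6*G) = 3 - 7*G)
c(A, m) = A*(8 + m) (c(A, m) = A*((5 + m) + 3*1) = A*((5 + m) + 3) = A*(8 + m))
(954 + c(-14, z(y(0)))) + k(-21, 0) = (954 - 14*(8 + (3 - 7*2))) + (2 - 8*(-21)) = (954 - 14*(8 + (3 - 14))) + (2 + 168) = (954 - 14*(8 - 11)) + 170 = (954 - 14*(-3)) + 170 = (954 + 42) + 170 = 996 + 170 = 1166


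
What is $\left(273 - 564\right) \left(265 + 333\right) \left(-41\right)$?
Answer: $7134738$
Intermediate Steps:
$\left(273 - 564\right) \left(265 + 333\right) \left(-41\right) = \left(-291\right) 598 \left(-41\right) = \left(-174018\right) \left(-41\right) = 7134738$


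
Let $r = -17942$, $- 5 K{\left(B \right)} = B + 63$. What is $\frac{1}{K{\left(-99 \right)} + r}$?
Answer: $- \frac{5}{89674} \approx -5.5758 \cdot 10^{-5}$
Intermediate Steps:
$K{\left(B \right)} = - \frac{63}{5} - \frac{B}{5}$ ($K{\left(B \right)} = - \frac{B + 63}{5} = - \frac{63 + B}{5} = - \frac{63}{5} - \frac{B}{5}$)
$\frac{1}{K{\left(-99 \right)} + r} = \frac{1}{\left(- \frac{63}{5} - - \frac{99}{5}\right) - 17942} = \frac{1}{\left(- \frac{63}{5} + \frac{99}{5}\right) - 17942} = \frac{1}{\frac{36}{5} - 17942} = \frac{1}{- \frac{89674}{5}} = - \frac{5}{89674}$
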